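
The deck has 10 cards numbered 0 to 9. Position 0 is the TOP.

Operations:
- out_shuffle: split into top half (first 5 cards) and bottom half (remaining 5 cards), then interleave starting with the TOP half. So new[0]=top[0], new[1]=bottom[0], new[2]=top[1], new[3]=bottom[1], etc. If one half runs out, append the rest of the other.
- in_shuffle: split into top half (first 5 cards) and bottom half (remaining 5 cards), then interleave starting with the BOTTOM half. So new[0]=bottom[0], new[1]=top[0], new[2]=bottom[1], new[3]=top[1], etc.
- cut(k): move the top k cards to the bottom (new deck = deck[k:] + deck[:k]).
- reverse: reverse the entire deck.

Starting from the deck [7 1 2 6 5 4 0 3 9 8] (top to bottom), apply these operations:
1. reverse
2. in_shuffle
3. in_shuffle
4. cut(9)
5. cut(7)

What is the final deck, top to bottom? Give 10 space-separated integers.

Answer: 7 9 4 2 3 5 1 8 0 6

Derivation:
After op 1 (reverse): [8 9 3 0 4 5 6 2 1 7]
After op 2 (in_shuffle): [5 8 6 9 2 3 1 0 7 4]
After op 3 (in_shuffle): [3 5 1 8 0 6 7 9 4 2]
After op 4 (cut(9)): [2 3 5 1 8 0 6 7 9 4]
After op 5 (cut(7)): [7 9 4 2 3 5 1 8 0 6]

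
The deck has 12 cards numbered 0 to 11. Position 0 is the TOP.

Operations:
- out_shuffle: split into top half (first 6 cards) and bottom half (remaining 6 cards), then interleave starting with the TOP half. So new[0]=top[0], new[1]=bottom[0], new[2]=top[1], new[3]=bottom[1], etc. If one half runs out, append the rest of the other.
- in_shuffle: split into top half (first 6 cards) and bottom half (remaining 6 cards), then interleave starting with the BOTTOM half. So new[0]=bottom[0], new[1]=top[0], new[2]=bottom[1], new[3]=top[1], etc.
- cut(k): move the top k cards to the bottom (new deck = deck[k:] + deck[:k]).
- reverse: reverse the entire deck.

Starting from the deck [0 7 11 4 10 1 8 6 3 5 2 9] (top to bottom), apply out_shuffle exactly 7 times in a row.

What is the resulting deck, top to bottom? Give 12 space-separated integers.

After op 1 (out_shuffle): [0 8 7 6 11 3 4 5 10 2 1 9]
After op 2 (out_shuffle): [0 4 8 5 7 10 6 2 11 1 3 9]
After op 3 (out_shuffle): [0 6 4 2 8 11 5 1 7 3 10 9]
After op 4 (out_shuffle): [0 5 6 1 4 7 2 3 8 10 11 9]
After op 5 (out_shuffle): [0 2 5 3 6 8 1 10 4 11 7 9]
After op 6 (out_shuffle): [0 1 2 10 5 4 3 11 6 7 8 9]
After op 7 (out_shuffle): [0 3 1 11 2 6 10 7 5 8 4 9]

Answer: 0 3 1 11 2 6 10 7 5 8 4 9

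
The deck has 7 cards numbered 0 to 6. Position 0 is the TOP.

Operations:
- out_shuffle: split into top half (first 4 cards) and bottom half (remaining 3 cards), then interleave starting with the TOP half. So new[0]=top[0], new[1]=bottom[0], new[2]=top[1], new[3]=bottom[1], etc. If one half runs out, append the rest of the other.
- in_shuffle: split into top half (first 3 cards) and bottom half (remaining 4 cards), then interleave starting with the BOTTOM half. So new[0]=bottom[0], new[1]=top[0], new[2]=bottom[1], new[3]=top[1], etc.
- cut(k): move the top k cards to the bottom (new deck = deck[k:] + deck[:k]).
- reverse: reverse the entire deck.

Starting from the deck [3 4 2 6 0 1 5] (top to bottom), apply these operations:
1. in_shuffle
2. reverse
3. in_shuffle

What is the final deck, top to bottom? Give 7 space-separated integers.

After op 1 (in_shuffle): [6 3 0 4 1 2 5]
After op 2 (reverse): [5 2 1 4 0 3 6]
After op 3 (in_shuffle): [4 5 0 2 3 1 6]

Answer: 4 5 0 2 3 1 6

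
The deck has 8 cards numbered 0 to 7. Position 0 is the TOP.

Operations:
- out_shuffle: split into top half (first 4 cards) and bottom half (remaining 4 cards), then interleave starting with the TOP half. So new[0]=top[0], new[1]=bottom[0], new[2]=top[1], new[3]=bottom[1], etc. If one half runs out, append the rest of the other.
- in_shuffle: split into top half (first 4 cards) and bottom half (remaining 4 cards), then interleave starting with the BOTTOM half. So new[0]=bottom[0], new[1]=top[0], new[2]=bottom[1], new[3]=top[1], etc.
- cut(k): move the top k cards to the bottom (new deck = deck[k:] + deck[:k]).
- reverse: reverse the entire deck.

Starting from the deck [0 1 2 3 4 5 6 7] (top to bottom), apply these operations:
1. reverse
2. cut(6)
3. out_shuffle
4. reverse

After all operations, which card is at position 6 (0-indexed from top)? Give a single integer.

After op 1 (reverse): [7 6 5 4 3 2 1 0]
After op 2 (cut(6)): [1 0 7 6 5 4 3 2]
After op 3 (out_shuffle): [1 5 0 4 7 3 6 2]
After op 4 (reverse): [2 6 3 7 4 0 5 1]
Position 6: card 5.

Answer: 5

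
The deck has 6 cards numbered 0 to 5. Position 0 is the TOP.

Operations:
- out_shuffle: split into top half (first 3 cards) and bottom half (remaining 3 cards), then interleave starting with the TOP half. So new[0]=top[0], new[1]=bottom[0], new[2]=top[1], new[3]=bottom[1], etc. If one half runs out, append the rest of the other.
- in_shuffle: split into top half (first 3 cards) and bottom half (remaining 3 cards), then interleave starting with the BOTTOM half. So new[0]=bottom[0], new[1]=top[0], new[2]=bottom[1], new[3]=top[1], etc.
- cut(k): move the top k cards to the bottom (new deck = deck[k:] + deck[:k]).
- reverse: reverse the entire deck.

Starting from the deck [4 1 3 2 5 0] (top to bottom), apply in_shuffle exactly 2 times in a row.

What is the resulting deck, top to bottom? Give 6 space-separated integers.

Answer: 1 2 0 4 3 5

Derivation:
After op 1 (in_shuffle): [2 4 5 1 0 3]
After op 2 (in_shuffle): [1 2 0 4 3 5]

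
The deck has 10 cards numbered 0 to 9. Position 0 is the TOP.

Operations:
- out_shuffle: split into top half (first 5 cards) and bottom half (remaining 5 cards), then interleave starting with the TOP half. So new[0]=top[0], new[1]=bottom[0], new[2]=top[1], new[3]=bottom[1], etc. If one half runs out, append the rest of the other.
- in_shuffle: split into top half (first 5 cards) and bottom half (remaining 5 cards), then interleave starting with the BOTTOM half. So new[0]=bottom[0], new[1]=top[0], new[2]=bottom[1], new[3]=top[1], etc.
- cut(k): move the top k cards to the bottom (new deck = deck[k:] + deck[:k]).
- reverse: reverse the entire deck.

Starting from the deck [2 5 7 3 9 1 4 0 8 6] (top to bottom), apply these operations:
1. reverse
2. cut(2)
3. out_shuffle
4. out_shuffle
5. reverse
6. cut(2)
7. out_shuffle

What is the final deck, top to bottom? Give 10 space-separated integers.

Answer: 3 7 5 2 6 0 4 8 9 1

Derivation:
After op 1 (reverse): [6 8 0 4 1 9 3 7 5 2]
After op 2 (cut(2)): [0 4 1 9 3 7 5 2 6 8]
After op 3 (out_shuffle): [0 7 4 5 1 2 9 6 3 8]
After op 4 (out_shuffle): [0 2 7 9 4 6 5 3 1 8]
After op 5 (reverse): [8 1 3 5 6 4 9 7 2 0]
After op 6 (cut(2)): [3 5 6 4 9 7 2 0 8 1]
After op 7 (out_shuffle): [3 7 5 2 6 0 4 8 9 1]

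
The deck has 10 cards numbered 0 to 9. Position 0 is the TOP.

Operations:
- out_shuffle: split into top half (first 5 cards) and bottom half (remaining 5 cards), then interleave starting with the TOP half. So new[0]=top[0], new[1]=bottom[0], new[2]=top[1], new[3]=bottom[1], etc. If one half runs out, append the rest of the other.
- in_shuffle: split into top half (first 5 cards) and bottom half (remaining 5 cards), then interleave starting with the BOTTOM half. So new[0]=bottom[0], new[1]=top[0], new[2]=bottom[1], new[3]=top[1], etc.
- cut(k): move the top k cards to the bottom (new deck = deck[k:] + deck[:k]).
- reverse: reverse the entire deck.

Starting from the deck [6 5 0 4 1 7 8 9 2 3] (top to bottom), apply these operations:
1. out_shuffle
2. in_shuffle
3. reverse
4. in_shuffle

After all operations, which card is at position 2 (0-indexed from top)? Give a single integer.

After op 1 (out_shuffle): [6 7 5 8 0 9 4 2 1 3]
After op 2 (in_shuffle): [9 6 4 7 2 5 1 8 3 0]
After op 3 (reverse): [0 3 8 1 5 2 7 4 6 9]
After op 4 (in_shuffle): [2 0 7 3 4 8 6 1 9 5]
Position 2: card 7.

Answer: 7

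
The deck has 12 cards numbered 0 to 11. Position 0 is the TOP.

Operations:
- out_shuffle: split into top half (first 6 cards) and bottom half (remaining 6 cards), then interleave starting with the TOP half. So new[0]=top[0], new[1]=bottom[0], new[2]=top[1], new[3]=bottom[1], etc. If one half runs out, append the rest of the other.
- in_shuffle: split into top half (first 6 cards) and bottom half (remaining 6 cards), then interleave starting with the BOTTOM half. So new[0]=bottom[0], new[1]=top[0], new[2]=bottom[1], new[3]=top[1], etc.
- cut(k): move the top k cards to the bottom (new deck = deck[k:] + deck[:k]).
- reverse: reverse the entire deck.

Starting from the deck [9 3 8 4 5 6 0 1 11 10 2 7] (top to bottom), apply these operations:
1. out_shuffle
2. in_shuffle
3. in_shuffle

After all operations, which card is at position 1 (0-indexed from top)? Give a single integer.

Answer: 4

Derivation:
After op 1 (out_shuffle): [9 0 3 1 8 11 4 10 5 2 6 7]
After op 2 (in_shuffle): [4 9 10 0 5 3 2 1 6 8 7 11]
After op 3 (in_shuffle): [2 4 1 9 6 10 8 0 7 5 11 3]
Position 1: card 4.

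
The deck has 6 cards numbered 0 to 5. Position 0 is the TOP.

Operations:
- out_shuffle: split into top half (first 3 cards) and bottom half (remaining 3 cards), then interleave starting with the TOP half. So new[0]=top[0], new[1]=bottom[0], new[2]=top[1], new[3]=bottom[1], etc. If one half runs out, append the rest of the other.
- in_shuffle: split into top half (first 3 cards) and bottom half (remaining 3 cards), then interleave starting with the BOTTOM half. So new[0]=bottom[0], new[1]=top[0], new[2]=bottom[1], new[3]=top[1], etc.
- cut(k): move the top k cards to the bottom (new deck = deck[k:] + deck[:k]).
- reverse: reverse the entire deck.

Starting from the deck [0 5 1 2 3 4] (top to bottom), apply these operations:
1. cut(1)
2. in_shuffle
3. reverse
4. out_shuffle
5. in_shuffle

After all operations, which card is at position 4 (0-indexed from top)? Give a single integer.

After op 1 (cut(1)): [5 1 2 3 4 0]
After op 2 (in_shuffle): [3 5 4 1 0 2]
After op 3 (reverse): [2 0 1 4 5 3]
After op 4 (out_shuffle): [2 4 0 5 1 3]
After op 5 (in_shuffle): [5 2 1 4 3 0]
Position 4: card 3.

Answer: 3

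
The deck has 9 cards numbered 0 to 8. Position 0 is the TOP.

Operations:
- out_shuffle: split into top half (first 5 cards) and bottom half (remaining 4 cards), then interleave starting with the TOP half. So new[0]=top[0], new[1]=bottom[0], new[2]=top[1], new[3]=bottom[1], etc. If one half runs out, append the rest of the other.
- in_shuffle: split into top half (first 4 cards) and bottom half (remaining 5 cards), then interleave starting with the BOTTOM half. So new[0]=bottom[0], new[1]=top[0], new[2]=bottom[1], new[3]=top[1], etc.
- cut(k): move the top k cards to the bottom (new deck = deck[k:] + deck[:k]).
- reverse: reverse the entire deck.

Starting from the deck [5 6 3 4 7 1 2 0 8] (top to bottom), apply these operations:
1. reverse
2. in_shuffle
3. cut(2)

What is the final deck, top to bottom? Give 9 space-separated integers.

After op 1 (reverse): [8 0 2 1 7 4 3 6 5]
After op 2 (in_shuffle): [7 8 4 0 3 2 6 1 5]
After op 3 (cut(2)): [4 0 3 2 6 1 5 7 8]

Answer: 4 0 3 2 6 1 5 7 8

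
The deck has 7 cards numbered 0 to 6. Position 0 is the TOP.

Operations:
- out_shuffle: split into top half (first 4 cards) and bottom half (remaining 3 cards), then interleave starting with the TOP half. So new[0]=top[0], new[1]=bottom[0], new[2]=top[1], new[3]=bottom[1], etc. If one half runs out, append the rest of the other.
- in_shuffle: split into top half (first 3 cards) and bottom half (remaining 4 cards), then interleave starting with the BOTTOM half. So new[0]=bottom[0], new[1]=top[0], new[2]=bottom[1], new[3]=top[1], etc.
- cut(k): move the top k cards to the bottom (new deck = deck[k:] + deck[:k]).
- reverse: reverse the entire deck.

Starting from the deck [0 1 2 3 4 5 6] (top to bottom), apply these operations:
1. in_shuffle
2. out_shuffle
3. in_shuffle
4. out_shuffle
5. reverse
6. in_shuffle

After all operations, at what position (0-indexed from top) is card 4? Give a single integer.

Answer: 5

Derivation:
After op 1 (in_shuffle): [3 0 4 1 5 2 6]
After op 2 (out_shuffle): [3 5 0 2 4 6 1]
After op 3 (in_shuffle): [2 3 4 5 6 0 1]
After op 4 (out_shuffle): [2 6 3 0 4 1 5]
After op 5 (reverse): [5 1 4 0 3 6 2]
After op 6 (in_shuffle): [0 5 3 1 6 4 2]
Card 4 is at position 5.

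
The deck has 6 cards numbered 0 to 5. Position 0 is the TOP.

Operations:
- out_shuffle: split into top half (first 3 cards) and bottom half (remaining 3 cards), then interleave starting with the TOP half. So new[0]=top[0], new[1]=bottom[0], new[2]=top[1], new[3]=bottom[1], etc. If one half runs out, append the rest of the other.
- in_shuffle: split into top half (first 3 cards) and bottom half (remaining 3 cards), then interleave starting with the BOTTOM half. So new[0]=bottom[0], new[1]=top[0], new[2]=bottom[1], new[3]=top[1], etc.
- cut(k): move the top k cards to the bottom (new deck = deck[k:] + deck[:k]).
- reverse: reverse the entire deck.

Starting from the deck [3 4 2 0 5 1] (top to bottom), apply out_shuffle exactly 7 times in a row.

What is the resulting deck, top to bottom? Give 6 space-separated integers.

After op 1 (out_shuffle): [3 0 4 5 2 1]
After op 2 (out_shuffle): [3 5 0 2 4 1]
After op 3 (out_shuffle): [3 2 5 4 0 1]
After op 4 (out_shuffle): [3 4 2 0 5 1]
After op 5 (out_shuffle): [3 0 4 5 2 1]
After op 6 (out_shuffle): [3 5 0 2 4 1]
After op 7 (out_shuffle): [3 2 5 4 0 1]

Answer: 3 2 5 4 0 1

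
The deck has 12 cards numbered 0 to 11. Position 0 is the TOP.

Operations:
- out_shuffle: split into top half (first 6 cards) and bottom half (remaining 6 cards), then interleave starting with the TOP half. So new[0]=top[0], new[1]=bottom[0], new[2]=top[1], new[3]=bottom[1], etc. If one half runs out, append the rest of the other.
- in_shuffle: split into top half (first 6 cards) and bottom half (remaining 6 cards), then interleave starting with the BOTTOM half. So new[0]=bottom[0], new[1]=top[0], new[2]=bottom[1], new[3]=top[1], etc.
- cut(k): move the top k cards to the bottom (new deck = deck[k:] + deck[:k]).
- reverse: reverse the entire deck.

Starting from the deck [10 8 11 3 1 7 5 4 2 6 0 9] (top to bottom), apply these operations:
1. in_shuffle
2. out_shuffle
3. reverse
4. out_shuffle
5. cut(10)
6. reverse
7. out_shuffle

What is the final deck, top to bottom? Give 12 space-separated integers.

Answer: 6 4 1 11 10 0 2 7 3 5 9 8

Derivation:
After op 1 (in_shuffle): [5 10 4 8 2 11 6 3 0 1 9 7]
After op 2 (out_shuffle): [5 6 10 3 4 0 8 1 2 9 11 7]
After op 3 (reverse): [7 11 9 2 1 8 0 4 3 10 6 5]
After op 4 (out_shuffle): [7 0 11 4 9 3 2 10 1 6 8 5]
After op 5 (cut(10)): [8 5 7 0 11 4 9 3 2 10 1 6]
After op 6 (reverse): [6 1 10 2 3 9 4 11 0 7 5 8]
After op 7 (out_shuffle): [6 4 1 11 10 0 2 7 3 5 9 8]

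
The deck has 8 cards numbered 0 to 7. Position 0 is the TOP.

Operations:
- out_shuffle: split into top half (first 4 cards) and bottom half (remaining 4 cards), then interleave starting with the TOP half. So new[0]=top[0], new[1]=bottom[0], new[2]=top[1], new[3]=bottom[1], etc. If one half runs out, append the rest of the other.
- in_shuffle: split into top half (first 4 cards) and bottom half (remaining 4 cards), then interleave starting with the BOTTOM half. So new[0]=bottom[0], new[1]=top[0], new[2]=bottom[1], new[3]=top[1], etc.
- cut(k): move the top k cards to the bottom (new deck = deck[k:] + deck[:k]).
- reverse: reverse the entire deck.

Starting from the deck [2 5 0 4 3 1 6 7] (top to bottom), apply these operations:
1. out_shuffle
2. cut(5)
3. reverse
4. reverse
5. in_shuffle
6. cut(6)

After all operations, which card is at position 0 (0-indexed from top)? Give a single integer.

Answer: 0

Derivation:
After op 1 (out_shuffle): [2 3 5 1 0 6 4 7]
After op 2 (cut(5)): [6 4 7 2 3 5 1 0]
After op 3 (reverse): [0 1 5 3 2 7 4 6]
After op 4 (reverse): [6 4 7 2 3 5 1 0]
After op 5 (in_shuffle): [3 6 5 4 1 7 0 2]
After op 6 (cut(6)): [0 2 3 6 5 4 1 7]
Position 0: card 0.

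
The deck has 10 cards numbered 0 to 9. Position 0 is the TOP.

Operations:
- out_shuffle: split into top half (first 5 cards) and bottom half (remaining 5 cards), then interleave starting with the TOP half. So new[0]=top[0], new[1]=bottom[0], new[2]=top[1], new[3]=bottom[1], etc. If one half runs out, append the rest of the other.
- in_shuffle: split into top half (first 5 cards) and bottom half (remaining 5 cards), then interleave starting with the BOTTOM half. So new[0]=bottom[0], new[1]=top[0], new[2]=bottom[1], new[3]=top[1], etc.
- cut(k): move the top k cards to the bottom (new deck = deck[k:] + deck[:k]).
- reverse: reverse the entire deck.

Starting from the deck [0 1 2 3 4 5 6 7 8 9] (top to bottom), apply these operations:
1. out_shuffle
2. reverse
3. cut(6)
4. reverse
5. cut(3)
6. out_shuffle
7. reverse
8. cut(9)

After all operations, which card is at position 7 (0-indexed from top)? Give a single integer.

After op 1 (out_shuffle): [0 5 1 6 2 7 3 8 4 9]
After op 2 (reverse): [9 4 8 3 7 2 6 1 5 0]
After op 3 (cut(6)): [6 1 5 0 9 4 8 3 7 2]
After op 4 (reverse): [2 7 3 8 4 9 0 5 1 6]
After op 5 (cut(3)): [8 4 9 0 5 1 6 2 7 3]
After op 6 (out_shuffle): [8 1 4 6 9 2 0 7 5 3]
After op 7 (reverse): [3 5 7 0 2 9 6 4 1 8]
After op 8 (cut(9)): [8 3 5 7 0 2 9 6 4 1]
Position 7: card 6.

Answer: 6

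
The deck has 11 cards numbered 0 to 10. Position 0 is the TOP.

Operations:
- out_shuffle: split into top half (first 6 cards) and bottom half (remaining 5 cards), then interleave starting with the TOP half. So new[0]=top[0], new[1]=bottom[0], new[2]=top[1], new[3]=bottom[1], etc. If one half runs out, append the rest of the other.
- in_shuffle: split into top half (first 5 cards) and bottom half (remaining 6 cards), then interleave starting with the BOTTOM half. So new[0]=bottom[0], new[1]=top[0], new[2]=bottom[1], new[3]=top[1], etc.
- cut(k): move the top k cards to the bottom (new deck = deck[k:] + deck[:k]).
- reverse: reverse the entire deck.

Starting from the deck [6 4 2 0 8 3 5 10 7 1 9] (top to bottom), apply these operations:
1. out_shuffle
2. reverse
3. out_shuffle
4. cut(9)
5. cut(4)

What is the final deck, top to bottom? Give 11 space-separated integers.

Answer: 9 10 8 4 1 5 0 6 7 3 2

Derivation:
After op 1 (out_shuffle): [6 5 4 10 2 7 0 1 8 9 3]
After op 2 (reverse): [3 9 8 1 0 7 2 10 4 5 6]
After op 3 (out_shuffle): [3 2 9 10 8 4 1 5 0 6 7]
After op 4 (cut(9)): [6 7 3 2 9 10 8 4 1 5 0]
After op 5 (cut(4)): [9 10 8 4 1 5 0 6 7 3 2]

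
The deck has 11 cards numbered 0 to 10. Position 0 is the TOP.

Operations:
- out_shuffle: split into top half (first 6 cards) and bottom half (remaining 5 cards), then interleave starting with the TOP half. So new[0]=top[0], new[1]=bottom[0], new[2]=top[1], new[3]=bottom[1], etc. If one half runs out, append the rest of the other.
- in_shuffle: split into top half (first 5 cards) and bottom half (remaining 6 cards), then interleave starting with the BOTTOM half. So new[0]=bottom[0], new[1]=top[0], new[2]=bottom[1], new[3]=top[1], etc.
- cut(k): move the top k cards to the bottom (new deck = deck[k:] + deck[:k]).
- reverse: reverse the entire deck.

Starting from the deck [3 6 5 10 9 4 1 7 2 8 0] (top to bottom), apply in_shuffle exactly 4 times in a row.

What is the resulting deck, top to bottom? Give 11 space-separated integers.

Answer: 2 1 9 5 3 8 7 4 10 6 0

Derivation:
After op 1 (in_shuffle): [4 3 1 6 7 5 2 10 8 9 0]
After op 2 (in_shuffle): [5 4 2 3 10 1 8 6 9 7 0]
After op 3 (in_shuffle): [1 5 8 4 6 2 9 3 7 10 0]
After op 4 (in_shuffle): [2 1 9 5 3 8 7 4 10 6 0]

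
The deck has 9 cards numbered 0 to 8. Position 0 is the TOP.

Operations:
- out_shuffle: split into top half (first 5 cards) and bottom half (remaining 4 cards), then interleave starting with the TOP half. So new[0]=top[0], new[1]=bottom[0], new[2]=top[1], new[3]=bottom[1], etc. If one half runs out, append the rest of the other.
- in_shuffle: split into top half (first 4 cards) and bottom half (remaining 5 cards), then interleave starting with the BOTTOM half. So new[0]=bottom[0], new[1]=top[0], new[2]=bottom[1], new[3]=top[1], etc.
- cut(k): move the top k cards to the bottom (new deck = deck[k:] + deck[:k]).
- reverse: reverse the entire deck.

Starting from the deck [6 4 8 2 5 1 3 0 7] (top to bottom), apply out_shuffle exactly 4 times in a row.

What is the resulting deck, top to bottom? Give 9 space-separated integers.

Answer: 6 5 7 2 0 8 3 4 1

Derivation:
After op 1 (out_shuffle): [6 1 4 3 8 0 2 7 5]
After op 2 (out_shuffle): [6 0 1 2 4 7 3 5 8]
After op 3 (out_shuffle): [6 7 0 3 1 5 2 8 4]
After op 4 (out_shuffle): [6 5 7 2 0 8 3 4 1]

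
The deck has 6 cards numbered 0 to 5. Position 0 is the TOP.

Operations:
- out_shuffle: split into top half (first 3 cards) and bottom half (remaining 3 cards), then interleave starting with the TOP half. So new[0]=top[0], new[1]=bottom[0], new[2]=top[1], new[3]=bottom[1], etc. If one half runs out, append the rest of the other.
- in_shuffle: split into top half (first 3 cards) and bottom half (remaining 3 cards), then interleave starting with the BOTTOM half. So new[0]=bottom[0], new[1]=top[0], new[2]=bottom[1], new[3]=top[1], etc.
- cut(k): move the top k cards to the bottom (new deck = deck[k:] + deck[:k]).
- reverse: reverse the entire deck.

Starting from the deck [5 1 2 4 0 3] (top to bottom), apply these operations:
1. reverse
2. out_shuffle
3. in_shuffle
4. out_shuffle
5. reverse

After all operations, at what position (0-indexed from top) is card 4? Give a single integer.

Answer: 1

Derivation:
After op 1 (reverse): [3 0 4 2 1 5]
After op 2 (out_shuffle): [3 2 0 1 4 5]
After op 3 (in_shuffle): [1 3 4 2 5 0]
After op 4 (out_shuffle): [1 2 3 5 4 0]
After op 5 (reverse): [0 4 5 3 2 1]
Card 4 is at position 1.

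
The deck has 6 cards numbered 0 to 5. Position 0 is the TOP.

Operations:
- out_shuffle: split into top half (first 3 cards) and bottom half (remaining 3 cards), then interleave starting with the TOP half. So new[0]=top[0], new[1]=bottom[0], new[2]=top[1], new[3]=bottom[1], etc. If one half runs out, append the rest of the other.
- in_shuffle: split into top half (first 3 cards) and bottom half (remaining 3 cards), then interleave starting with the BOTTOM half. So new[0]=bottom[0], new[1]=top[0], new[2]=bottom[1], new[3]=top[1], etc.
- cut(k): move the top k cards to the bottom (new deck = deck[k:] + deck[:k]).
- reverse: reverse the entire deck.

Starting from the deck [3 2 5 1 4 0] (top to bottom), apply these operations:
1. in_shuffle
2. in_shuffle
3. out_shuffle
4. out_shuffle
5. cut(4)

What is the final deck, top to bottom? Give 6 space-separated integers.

Answer: 1 4 2 5 3 0

Derivation:
After op 1 (in_shuffle): [1 3 4 2 0 5]
After op 2 (in_shuffle): [2 1 0 3 5 4]
After op 3 (out_shuffle): [2 3 1 5 0 4]
After op 4 (out_shuffle): [2 5 3 0 1 4]
After op 5 (cut(4)): [1 4 2 5 3 0]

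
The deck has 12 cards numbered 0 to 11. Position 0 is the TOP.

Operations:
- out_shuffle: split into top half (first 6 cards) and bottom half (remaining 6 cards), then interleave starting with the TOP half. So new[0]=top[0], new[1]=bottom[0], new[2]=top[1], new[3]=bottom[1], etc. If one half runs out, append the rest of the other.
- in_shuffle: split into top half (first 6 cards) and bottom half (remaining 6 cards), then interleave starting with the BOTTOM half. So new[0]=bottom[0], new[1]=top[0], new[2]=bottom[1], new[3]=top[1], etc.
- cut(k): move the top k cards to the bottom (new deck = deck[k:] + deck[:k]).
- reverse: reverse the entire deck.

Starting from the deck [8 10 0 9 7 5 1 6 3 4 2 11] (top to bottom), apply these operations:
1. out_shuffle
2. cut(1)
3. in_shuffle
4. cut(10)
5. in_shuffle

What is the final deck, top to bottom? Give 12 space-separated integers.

Answer: 2 8 6 9 5 4 0 1 11 7 3 10

Derivation:
After op 1 (out_shuffle): [8 1 10 6 0 3 9 4 7 2 5 11]
After op 2 (cut(1)): [1 10 6 0 3 9 4 7 2 5 11 8]
After op 3 (in_shuffle): [4 1 7 10 2 6 5 0 11 3 8 9]
After op 4 (cut(10)): [8 9 4 1 7 10 2 6 5 0 11 3]
After op 5 (in_shuffle): [2 8 6 9 5 4 0 1 11 7 3 10]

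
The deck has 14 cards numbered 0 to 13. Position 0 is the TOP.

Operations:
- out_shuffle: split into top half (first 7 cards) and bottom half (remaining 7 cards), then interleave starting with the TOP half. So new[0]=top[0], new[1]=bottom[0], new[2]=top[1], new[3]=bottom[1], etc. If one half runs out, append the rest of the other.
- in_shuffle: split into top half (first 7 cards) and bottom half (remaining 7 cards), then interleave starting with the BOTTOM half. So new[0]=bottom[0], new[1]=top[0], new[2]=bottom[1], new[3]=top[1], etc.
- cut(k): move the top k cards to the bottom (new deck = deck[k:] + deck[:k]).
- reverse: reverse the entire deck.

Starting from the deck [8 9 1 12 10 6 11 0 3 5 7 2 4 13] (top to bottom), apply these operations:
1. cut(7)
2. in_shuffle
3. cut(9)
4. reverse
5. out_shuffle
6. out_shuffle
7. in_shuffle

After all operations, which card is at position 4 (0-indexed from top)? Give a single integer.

After op 1 (cut(7)): [0 3 5 7 2 4 13 8 9 1 12 10 6 11]
After op 2 (in_shuffle): [8 0 9 3 1 5 12 7 10 2 6 4 11 13]
After op 3 (cut(9)): [2 6 4 11 13 8 0 9 3 1 5 12 7 10]
After op 4 (reverse): [10 7 12 5 1 3 9 0 8 13 11 4 6 2]
After op 5 (out_shuffle): [10 0 7 8 12 13 5 11 1 4 3 6 9 2]
After op 6 (out_shuffle): [10 11 0 1 7 4 8 3 12 6 13 9 5 2]
After op 7 (in_shuffle): [3 10 12 11 6 0 13 1 9 7 5 4 2 8]
Position 4: card 6.

Answer: 6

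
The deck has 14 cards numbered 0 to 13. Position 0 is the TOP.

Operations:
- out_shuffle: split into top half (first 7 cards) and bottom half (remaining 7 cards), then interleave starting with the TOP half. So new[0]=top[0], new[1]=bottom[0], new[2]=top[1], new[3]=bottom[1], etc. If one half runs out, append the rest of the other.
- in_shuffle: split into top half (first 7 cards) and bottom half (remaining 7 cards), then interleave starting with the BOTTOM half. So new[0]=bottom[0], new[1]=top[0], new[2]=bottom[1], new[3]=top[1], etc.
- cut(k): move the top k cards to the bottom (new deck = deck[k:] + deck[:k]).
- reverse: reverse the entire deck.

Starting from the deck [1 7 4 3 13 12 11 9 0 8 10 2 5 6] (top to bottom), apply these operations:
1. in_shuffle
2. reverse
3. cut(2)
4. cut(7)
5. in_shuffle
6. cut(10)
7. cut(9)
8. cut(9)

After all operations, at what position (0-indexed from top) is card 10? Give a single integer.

After op 1 (in_shuffle): [9 1 0 7 8 4 10 3 2 13 5 12 6 11]
After op 2 (reverse): [11 6 12 5 13 2 3 10 4 8 7 0 1 9]
After op 3 (cut(2)): [12 5 13 2 3 10 4 8 7 0 1 9 11 6]
After op 4 (cut(7)): [8 7 0 1 9 11 6 12 5 13 2 3 10 4]
After op 5 (in_shuffle): [12 8 5 7 13 0 2 1 3 9 10 11 4 6]
After op 6 (cut(10)): [10 11 4 6 12 8 5 7 13 0 2 1 3 9]
After op 7 (cut(9)): [0 2 1 3 9 10 11 4 6 12 8 5 7 13]
After op 8 (cut(9)): [12 8 5 7 13 0 2 1 3 9 10 11 4 6]
Card 10 is at position 10.

Answer: 10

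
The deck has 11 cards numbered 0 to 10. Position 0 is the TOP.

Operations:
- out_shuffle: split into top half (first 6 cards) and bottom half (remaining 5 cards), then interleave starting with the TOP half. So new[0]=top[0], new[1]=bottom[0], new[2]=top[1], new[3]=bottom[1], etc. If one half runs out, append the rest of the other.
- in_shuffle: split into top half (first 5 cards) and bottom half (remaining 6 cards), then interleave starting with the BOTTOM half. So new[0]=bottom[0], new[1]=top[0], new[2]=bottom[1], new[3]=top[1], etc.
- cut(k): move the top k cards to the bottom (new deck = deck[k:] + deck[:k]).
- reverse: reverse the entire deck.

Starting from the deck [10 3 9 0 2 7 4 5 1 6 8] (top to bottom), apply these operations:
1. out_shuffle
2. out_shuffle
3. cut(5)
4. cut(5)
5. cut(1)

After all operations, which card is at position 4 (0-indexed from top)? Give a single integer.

Answer: 3

Derivation:
After op 1 (out_shuffle): [10 4 3 5 9 1 0 6 2 8 7]
After op 2 (out_shuffle): [10 0 4 6 3 2 5 8 9 7 1]
After op 3 (cut(5)): [2 5 8 9 7 1 10 0 4 6 3]
After op 4 (cut(5)): [1 10 0 4 6 3 2 5 8 9 7]
After op 5 (cut(1)): [10 0 4 6 3 2 5 8 9 7 1]
Position 4: card 3.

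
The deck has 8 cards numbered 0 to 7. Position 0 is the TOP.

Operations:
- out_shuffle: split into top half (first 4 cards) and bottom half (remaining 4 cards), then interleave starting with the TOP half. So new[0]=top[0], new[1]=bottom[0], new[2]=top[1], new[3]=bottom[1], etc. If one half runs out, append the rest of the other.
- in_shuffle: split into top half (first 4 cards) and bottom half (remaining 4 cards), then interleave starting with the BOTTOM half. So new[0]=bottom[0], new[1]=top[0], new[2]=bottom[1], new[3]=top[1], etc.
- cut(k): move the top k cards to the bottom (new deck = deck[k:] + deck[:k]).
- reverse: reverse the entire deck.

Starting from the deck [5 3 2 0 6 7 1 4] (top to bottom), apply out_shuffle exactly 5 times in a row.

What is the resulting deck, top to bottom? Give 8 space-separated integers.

Answer: 5 2 6 1 3 0 7 4

Derivation:
After op 1 (out_shuffle): [5 6 3 7 2 1 0 4]
After op 2 (out_shuffle): [5 2 6 1 3 0 7 4]
After op 3 (out_shuffle): [5 3 2 0 6 7 1 4]
After op 4 (out_shuffle): [5 6 3 7 2 1 0 4]
After op 5 (out_shuffle): [5 2 6 1 3 0 7 4]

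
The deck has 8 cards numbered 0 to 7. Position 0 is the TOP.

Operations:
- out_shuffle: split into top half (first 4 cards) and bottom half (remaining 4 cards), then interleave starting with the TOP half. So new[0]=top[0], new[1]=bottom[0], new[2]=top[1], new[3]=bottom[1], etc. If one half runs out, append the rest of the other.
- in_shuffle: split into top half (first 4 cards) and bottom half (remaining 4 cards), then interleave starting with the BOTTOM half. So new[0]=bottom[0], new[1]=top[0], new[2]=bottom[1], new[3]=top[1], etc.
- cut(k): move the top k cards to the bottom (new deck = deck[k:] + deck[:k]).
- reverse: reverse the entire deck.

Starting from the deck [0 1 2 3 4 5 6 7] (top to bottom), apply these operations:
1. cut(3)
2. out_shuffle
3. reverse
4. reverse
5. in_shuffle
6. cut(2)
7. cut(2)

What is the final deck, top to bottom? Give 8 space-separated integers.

After op 1 (cut(3)): [3 4 5 6 7 0 1 2]
After op 2 (out_shuffle): [3 7 4 0 5 1 6 2]
After op 3 (reverse): [2 6 1 5 0 4 7 3]
After op 4 (reverse): [3 7 4 0 5 1 6 2]
After op 5 (in_shuffle): [5 3 1 7 6 4 2 0]
After op 6 (cut(2)): [1 7 6 4 2 0 5 3]
After op 7 (cut(2)): [6 4 2 0 5 3 1 7]

Answer: 6 4 2 0 5 3 1 7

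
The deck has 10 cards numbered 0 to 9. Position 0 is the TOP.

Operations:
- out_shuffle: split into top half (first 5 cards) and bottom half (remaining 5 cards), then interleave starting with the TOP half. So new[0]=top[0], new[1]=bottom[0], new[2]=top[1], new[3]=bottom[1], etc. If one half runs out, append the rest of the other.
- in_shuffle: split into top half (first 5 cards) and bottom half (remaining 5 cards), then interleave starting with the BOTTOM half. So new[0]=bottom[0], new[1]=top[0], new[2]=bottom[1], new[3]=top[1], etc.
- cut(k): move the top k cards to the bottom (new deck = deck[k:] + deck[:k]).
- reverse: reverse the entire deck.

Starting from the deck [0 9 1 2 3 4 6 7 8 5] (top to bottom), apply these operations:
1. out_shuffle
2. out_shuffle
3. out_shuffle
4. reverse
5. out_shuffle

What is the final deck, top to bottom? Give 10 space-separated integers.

After op 1 (out_shuffle): [0 4 9 6 1 7 2 8 3 5]
After op 2 (out_shuffle): [0 7 4 2 9 8 6 3 1 5]
After op 3 (out_shuffle): [0 8 7 6 4 3 2 1 9 5]
After op 4 (reverse): [5 9 1 2 3 4 6 7 8 0]
After op 5 (out_shuffle): [5 4 9 6 1 7 2 8 3 0]

Answer: 5 4 9 6 1 7 2 8 3 0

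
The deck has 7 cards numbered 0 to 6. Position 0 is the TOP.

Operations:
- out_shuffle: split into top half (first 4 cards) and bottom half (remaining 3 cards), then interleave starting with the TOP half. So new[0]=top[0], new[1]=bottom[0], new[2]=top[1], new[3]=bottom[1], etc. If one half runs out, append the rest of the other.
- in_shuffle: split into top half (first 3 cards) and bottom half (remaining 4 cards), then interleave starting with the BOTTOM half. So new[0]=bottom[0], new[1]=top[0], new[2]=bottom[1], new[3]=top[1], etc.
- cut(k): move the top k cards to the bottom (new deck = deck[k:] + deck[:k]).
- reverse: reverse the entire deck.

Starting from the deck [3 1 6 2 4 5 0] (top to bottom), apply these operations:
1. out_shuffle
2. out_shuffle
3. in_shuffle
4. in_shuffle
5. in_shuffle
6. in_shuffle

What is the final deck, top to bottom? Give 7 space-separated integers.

After op 1 (out_shuffle): [3 4 1 5 6 0 2]
After op 2 (out_shuffle): [3 6 4 0 1 2 5]
After op 3 (in_shuffle): [0 3 1 6 2 4 5]
After op 4 (in_shuffle): [6 0 2 3 4 1 5]
After op 5 (in_shuffle): [3 6 4 0 1 2 5]
After op 6 (in_shuffle): [0 3 1 6 2 4 5]

Answer: 0 3 1 6 2 4 5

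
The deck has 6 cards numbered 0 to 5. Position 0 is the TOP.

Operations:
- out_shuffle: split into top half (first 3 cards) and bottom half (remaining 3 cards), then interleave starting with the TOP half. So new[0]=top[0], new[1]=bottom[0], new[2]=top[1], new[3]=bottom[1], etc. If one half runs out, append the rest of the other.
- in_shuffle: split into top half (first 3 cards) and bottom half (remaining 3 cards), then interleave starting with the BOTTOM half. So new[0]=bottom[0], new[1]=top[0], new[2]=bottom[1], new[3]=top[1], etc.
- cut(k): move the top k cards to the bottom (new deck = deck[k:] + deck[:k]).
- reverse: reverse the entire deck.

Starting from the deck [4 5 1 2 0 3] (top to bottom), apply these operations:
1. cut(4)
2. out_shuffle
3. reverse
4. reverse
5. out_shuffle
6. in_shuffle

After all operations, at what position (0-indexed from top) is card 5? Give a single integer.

After op 1 (cut(4)): [0 3 4 5 1 2]
After op 2 (out_shuffle): [0 5 3 1 4 2]
After op 3 (reverse): [2 4 1 3 5 0]
After op 4 (reverse): [0 5 3 1 4 2]
After op 5 (out_shuffle): [0 1 5 4 3 2]
After op 6 (in_shuffle): [4 0 3 1 2 5]
Card 5 is at position 5.

Answer: 5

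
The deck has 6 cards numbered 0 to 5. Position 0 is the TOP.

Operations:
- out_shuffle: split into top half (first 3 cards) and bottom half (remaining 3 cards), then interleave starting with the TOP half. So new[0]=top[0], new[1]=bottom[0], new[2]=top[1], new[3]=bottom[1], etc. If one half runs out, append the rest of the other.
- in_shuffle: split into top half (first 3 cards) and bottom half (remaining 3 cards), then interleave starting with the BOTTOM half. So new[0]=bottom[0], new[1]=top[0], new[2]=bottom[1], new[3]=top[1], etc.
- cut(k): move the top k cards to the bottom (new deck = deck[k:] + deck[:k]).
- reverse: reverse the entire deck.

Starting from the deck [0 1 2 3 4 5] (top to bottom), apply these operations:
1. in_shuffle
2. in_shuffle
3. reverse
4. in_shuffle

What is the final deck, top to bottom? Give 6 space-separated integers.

After op 1 (in_shuffle): [3 0 4 1 5 2]
After op 2 (in_shuffle): [1 3 5 0 2 4]
After op 3 (reverse): [4 2 0 5 3 1]
After op 4 (in_shuffle): [5 4 3 2 1 0]

Answer: 5 4 3 2 1 0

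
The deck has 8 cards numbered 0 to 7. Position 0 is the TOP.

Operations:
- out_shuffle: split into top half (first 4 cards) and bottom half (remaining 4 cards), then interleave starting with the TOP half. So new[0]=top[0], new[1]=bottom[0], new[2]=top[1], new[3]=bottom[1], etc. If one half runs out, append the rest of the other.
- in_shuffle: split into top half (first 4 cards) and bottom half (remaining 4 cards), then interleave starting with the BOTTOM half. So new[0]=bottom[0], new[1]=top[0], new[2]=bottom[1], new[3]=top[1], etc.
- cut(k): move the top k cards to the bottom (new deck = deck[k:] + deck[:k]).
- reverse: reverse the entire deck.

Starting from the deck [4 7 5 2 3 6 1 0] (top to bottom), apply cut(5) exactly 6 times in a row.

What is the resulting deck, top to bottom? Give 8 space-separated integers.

After op 1 (cut(5)): [6 1 0 4 7 5 2 3]
After op 2 (cut(5)): [5 2 3 6 1 0 4 7]
After op 3 (cut(5)): [0 4 7 5 2 3 6 1]
After op 4 (cut(5)): [3 6 1 0 4 7 5 2]
After op 5 (cut(5)): [7 5 2 3 6 1 0 4]
After op 6 (cut(5)): [1 0 4 7 5 2 3 6]

Answer: 1 0 4 7 5 2 3 6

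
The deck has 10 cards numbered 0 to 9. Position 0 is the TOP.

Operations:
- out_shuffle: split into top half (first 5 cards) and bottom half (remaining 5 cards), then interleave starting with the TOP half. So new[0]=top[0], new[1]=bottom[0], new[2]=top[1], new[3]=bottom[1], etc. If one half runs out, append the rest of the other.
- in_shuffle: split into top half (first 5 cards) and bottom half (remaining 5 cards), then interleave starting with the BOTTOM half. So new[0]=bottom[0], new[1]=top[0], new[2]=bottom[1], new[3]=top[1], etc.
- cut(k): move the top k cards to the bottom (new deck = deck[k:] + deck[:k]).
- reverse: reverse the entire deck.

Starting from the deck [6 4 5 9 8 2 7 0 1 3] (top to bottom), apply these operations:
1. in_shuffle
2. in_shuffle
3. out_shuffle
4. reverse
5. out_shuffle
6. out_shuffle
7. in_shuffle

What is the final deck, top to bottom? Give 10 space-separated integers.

Answer: 7 0 3 2 4 1 8 6 5 9

Derivation:
After op 1 (in_shuffle): [2 6 7 4 0 5 1 9 3 8]
After op 2 (in_shuffle): [5 2 1 6 9 7 3 4 8 0]
After op 3 (out_shuffle): [5 7 2 3 1 4 6 8 9 0]
After op 4 (reverse): [0 9 8 6 4 1 3 2 7 5]
After op 5 (out_shuffle): [0 1 9 3 8 2 6 7 4 5]
After op 6 (out_shuffle): [0 2 1 6 9 7 3 4 8 5]
After op 7 (in_shuffle): [7 0 3 2 4 1 8 6 5 9]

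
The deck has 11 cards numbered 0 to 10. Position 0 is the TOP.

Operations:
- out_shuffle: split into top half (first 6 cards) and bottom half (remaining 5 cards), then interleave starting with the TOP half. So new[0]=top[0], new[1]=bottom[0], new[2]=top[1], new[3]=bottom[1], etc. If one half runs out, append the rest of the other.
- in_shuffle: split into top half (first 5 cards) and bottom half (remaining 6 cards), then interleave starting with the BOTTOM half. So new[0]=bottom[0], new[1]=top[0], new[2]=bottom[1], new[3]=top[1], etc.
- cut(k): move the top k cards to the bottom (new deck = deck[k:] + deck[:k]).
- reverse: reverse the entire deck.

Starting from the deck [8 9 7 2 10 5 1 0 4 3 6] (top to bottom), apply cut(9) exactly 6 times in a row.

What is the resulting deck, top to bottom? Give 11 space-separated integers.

After op 1 (cut(9)): [3 6 8 9 7 2 10 5 1 0 4]
After op 2 (cut(9)): [0 4 3 6 8 9 7 2 10 5 1]
After op 3 (cut(9)): [5 1 0 4 3 6 8 9 7 2 10]
After op 4 (cut(9)): [2 10 5 1 0 4 3 6 8 9 7]
After op 5 (cut(9)): [9 7 2 10 5 1 0 4 3 6 8]
After op 6 (cut(9)): [6 8 9 7 2 10 5 1 0 4 3]

Answer: 6 8 9 7 2 10 5 1 0 4 3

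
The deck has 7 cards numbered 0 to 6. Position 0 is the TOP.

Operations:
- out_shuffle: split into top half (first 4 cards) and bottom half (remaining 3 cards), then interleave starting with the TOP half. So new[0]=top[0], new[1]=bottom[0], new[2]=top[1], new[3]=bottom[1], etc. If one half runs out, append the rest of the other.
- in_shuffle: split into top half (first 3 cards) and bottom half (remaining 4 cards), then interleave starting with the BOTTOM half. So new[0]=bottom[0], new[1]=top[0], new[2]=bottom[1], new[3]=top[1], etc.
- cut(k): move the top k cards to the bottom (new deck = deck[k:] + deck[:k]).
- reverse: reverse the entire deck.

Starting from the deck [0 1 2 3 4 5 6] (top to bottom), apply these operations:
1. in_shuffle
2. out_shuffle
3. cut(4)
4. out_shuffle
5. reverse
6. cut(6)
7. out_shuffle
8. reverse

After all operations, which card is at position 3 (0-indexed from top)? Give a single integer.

Answer: 6

Derivation:
After op 1 (in_shuffle): [3 0 4 1 5 2 6]
After op 2 (out_shuffle): [3 5 0 2 4 6 1]
After op 3 (cut(4)): [4 6 1 3 5 0 2]
After op 4 (out_shuffle): [4 5 6 0 1 2 3]
After op 5 (reverse): [3 2 1 0 6 5 4]
After op 6 (cut(6)): [4 3 2 1 0 6 5]
After op 7 (out_shuffle): [4 0 3 6 2 5 1]
After op 8 (reverse): [1 5 2 6 3 0 4]
Position 3: card 6.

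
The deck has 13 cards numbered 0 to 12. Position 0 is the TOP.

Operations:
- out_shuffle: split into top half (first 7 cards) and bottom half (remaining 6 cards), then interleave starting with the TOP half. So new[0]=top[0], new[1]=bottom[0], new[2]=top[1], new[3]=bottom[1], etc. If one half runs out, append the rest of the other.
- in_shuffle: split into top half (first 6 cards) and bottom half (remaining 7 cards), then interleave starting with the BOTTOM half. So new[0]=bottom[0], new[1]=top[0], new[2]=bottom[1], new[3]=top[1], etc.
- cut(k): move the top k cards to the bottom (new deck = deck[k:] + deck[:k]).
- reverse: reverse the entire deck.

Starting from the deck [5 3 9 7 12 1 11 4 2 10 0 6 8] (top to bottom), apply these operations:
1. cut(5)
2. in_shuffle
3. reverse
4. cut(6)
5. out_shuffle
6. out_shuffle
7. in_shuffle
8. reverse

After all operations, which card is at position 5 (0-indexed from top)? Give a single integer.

Answer: 8

Derivation:
After op 1 (cut(5)): [1 11 4 2 10 0 6 8 5 3 9 7 12]
After op 2 (in_shuffle): [6 1 8 11 5 4 3 2 9 10 7 0 12]
After op 3 (reverse): [12 0 7 10 9 2 3 4 5 11 8 1 6]
After op 4 (cut(6)): [3 4 5 11 8 1 6 12 0 7 10 9 2]
After op 5 (out_shuffle): [3 12 4 0 5 7 11 10 8 9 1 2 6]
After op 6 (out_shuffle): [3 10 12 8 4 9 0 1 5 2 7 6 11]
After op 7 (in_shuffle): [0 3 1 10 5 12 2 8 7 4 6 9 11]
After op 8 (reverse): [11 9 6 4 7 8 2 12 5 10 1 3 0]
Position 5: card 8.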